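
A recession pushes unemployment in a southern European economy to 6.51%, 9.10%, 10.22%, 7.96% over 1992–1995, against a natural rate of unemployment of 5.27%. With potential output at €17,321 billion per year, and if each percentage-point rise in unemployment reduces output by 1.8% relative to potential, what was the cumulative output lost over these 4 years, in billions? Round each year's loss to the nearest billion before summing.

Year 1992: gap = -1.8 × (6.51 - 5.27) = -2.232%, loss ≈ 17321 × 2.232/100 ≈ 387.
Year 1993: gap = -1.8 × (9.1 - 5.27) = -6.894%, loss ≈ 17321 × 6.894/100 ≈ 1194.
Year 1994: gap = -1.8 × (10.22 - 5.27) = -8.91%, loss ≈ 17321 × 8.91/100 ≈ 1543.
Year 1995: gap = -1.8 × (7.96 - 5.27) = -4.842%, loss ≈ 17321 × 4.842/100 ≈ 839.
Total lost output = 387 + 1194 + 1543 + 839 = 3963 billion.

€3,963 billion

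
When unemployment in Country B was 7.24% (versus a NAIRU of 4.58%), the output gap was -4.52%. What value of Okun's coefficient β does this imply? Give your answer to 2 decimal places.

β ≈ 1.70

Okun's law: output gap = -β × (u - u*).
-4.52 = -β × (7.24 - 4.58) = -β × 2.66, so β = 4.52/2.66 = 1.70.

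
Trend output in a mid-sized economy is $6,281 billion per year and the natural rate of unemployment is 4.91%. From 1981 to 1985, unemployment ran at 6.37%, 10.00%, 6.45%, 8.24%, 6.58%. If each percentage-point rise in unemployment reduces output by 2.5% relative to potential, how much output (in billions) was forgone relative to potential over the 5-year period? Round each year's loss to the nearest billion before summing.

$2,055 billion

Year 1981: gap = -2.5 × (6.37 - 4.91) = -3.65%, loss ≈ 6281 × 3.65/100 ≈ 229.
Year 1982: gap = -2.5 × (10 - 4.91) = -12.725%, loss ≈ 6281 × 12.725/100 ≈ 799.
Year 1983: gap = -2.5 × (6.45 - 4.91) = -3.85%, loss ≈ 6281 × 3.85/100 ≈ 242.
Year 1984: gap = -2.5 × (8.24 - 4.91) = -8.325%, loss ≈ 6281 × 8.325/100 ≈ 523.
Year 1985: gap = -2.5 × (6.58 - 4.91) = -4.175%, loss ≈ 6281 × 4.175/100 ≈ 262.
Total lost output = 229 + 799 + 242 + 523 + 262 = 2055 billion.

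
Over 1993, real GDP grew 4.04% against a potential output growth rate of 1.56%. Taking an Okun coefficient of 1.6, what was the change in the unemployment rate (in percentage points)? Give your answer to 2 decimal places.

-1.55 percentage points

Growth-rate Okun's law: g_Y = g_Y* - β × Δu, so Δu = (g_Y* - g_Y)/β.
Δu = (1.56 - 4.04)/1.6 = -2.48/1.6 = -1.55 percentage points.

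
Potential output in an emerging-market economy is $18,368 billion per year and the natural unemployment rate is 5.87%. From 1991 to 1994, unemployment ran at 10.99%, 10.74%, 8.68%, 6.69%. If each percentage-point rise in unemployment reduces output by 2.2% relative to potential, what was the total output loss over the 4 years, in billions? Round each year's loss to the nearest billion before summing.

Year 1991: gap = -2.2 × (10.99 - 5.87) = -11.264%, loss ≈ 18368 × 11.264/100 ≈ 2069.
Year 1992: gap = -2.2 × (10.74 - 5.87) = -10.714%, loss ≈ 18368 × 10.714/100 ≈ 1968.
Year 1993: gap = -2.2 × (8.68 - 5.87) = -6.182%, loss ≈ 18368 × 6.182/100 ≈ 1136.
Year 1994: gap = -2.2 × (6.69 - 5.87) = -1.804%, loss ≈ 18368 × 1.804/100 ≈ 331.
Total lost output = 2069 + 1968 + 1136 + 331 = 5504 billion.

$5,504 billion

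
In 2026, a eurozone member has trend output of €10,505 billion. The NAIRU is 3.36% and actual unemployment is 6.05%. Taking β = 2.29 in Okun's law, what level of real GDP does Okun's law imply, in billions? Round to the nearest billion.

Unemployment gap = 6.05 - 3.36 = 2.69 points, so the output gap is -2.29 × 2.69 = -6.1601%.
Actual GDP = 10505 × (1 - 6.1601/100) = 10505 × 0.938399 ≈ 9858 billion.

€9,858 billion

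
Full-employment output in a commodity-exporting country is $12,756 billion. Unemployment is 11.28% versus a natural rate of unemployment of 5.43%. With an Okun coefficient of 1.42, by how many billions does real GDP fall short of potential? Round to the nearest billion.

$1,060 billion

Output gap = -1.42 × (11.28 - 5.43) = -1.42 × 5.85 = -8.307%.
Actual GDP ≈ 12756 × 0.91693 ≈ 11696 billion, so the shortfall is 12756 - 11696 = 1060 billion.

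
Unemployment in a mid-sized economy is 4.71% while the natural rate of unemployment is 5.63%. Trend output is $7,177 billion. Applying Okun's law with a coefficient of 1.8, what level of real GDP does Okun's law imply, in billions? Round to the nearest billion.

Unemployment gap = 4.71 - 5.63 = -0.92 points, so the output gap is -1.8 × (-0.92) = 1.656%.
Actual GDP = 7177 × (1 + 1.656/100) = 7177 × 1.01656 ≈ 7296 billion.

$7,296 billion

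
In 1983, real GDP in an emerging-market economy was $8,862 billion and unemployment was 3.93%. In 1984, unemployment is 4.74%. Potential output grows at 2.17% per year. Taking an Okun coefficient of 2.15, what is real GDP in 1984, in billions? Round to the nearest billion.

Δu = 4.74 - 3.93 = 0.81 points.
Okun's law (growth form): g_Y = g_Y* - β × Δu = 2.17 - 2.15 × (0.81) = 2.17 - 1.7415 = 0.4285%.
Real GDP in the next year = 8862 × (1 + 0.4285/100) = 8862 × 1.004285 ≈ 8900 billion.

$8,900 billion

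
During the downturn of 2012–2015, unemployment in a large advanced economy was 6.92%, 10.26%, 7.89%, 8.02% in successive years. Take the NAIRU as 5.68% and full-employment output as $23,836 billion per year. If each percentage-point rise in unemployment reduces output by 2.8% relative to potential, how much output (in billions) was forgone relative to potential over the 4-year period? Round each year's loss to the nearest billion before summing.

$6,922 billion

Year 2012: gap = -2.8 × (6.92 - 5.68) = -3.472%, loss ≈ 23836 × 3.472/100 ≈ 828.
Year 2013: gap = -2.8 × (10.26 - 5.68) = -12.824%, loss ≈ 23836 × 12.824/100 ≈ 3057.
Year 2014: gap = -2.8 × (7.89 - 5.68) = -6.188%, loss ≈ 23836 × 6.188/100 ≈ 1475.
Year 2015: gap = -2.8 × (8.02 - 5.68) = -6.552%, loss ≈ 23836 × 6.552/100 ≈ 1562.
Total lost output = 828 + 3057 + 1475 + 1562 = 6922 billion.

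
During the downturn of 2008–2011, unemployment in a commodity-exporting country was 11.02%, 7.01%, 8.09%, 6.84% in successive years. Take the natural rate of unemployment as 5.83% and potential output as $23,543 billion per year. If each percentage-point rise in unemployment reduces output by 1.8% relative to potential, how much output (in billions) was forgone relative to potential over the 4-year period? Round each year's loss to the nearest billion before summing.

$4,085 billion

Year 2008: gap = -1.8 × (11.02 - 5.83) = -9.342%, loss ≈ 23543 × 9.342/100 ≈ 2199.
Year 2009: gap = -1.8 × (7.01 - 5.83) = -2.124%, loss ≈ 23543 × 2.124/100 ≈ 500.
Year 2010: gap = -1.8 × (8.09 - 5.83) = -4.068%, loss ≈ 23543 × 4.068/100 ≈ 958.
Year 2011: gap = -1.8 × (6.84 - 5.83) = -1.818%, loss ≈ 23543 × 1.818/100 ≈ 428.
Total lost output = 2199 + 500 + 958 + 428 = 4085 billion.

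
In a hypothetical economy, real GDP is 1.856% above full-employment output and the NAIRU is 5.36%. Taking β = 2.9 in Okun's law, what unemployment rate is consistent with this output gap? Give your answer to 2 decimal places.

4.72%

From Okun's law, u - u* = -(output gap)/β = -(1.856)/2.9 = -0.64 points.
So u = 5.36 - 0.64 = 4.72%.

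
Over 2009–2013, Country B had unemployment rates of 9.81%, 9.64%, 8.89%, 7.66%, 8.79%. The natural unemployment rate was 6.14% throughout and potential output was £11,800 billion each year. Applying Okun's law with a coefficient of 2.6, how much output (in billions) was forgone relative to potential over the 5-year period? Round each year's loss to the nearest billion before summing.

Year 2009: gap = -2.6 × (9.81 - 6.14) = -9.542%, loss ≈ 11800 × 9.542/100 ≈ 1126.
Year 2010: gap = -2.6 × (9.64 - 6.14) = -9.1%, loss ≈ 11800 × 9.1/100 ≈ 1074.
Year 2011: gap = -2.6 × (8.89 - 6.14) = -7.15%, loss ≈ 11800 × 7.15/100 ≈ 844.
Year 2012: gap = -2.6 × (7.66 - 6.14) = -3.952%, loss ≈ 11800 × 3.952/100 ≈ 466.
Year 2013: gap = -2.6 × (8.79 - 6.14) = -6.89%, loss ≈ 11800 × 6.89/100 ≈ 813.
Total lost output = 1126 + 1074 + 844 + 466 + 813 = 4323 billion.

£4,323 billion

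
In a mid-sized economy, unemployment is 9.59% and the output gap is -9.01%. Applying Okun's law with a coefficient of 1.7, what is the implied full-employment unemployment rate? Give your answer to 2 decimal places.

From Okun's law, u - u* = -(output gap)/β = -(-9.01)/1.7 = 5.3 points.
So u* = 9.59 - 5.3 = 4.29%.

4.29%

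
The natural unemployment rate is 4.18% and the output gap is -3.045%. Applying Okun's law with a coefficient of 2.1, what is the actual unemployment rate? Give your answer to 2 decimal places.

From Okun's law, u - u* = -(output gap)/β = -(-3.045)/2.1 = 1.45 points.
So u = 4.18 + 1.45 = 5.63%.

5.63%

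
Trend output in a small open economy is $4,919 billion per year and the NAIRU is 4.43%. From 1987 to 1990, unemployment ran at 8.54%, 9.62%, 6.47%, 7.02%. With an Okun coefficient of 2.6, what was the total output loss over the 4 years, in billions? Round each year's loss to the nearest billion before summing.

Year 1987: gap = -2.6 × (8.54 - 4.43) = -10.686%, loss ≈ 4919 × 10.686/100 ≈ 526.
Year 1988: gap = -2.6 × (9.62 - 4.43) = -13.494%, loss ≈ 4919 × 13.494/100 ≈ 664.
Year 1989: gap = -2.6 × (6.47 - 4.43) = -5.304%, loss ≈ 4919 × 5.304/100 ≈ 261.
Year 1990: gap = -2.6 × (7.02 - 4.43) = -6.734%, loss ≈ 4919 × 6.734/100 ≈ 331.
Total lost output = 526 + 664 + 261 + 331 = 1782 billion.

$1,782 billion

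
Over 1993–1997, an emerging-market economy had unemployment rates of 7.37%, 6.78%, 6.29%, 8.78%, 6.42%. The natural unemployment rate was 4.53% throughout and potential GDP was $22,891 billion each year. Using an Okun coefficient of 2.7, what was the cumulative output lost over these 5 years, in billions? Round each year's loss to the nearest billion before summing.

$8,029 billion

Year 1993: gap = -2.7 × (7.37 - 4.53) = -7.668%, loss ≈ 22891 × 7.668/100 ≈ 1755.
Year 1994: gap = -2.7 × (6.78 - 4.53) = -6.075%, loss ≈ 22891 × 6.075/100 ≈ 1391.
Year 1995: gap = -2.7 × (6.29 - 4.53) = -4.752%, loss ≈ 22891 × 4.752/100 ≈ 1088.
Year 1996: gap = -2.7 × (8.78 - 4.53) = -11.475%, loss ≈ 22891 × 11.475/100 ≈ 2627.
Year 1997: gap = -2.7 × (6.42 - 4.53) = -5.103%, loss ≈ 22891 × 5.103/100 ≈ 1168.
Total lost output = 1755 + 1391 + 1088 + 2627 + 1168 = 8029 billion.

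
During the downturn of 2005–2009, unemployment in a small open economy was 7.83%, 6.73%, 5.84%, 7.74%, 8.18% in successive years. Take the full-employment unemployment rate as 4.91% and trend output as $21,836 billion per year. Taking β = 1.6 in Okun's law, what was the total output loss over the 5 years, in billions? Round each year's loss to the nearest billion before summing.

Year 2005: gap = -1.6 × (7.83 - 4.91) = -4.672%, loss ≈ 21836 × 4.672/100 ≈ 1020.
Year 2006: gap = -1.6 × (6.73 - 4.91) = -2.912%, loss ≈ 21836 × 2.912/100 ≈ 636.
Year 2007: gap = -1.6 × (5.84 - 4.91) = -1.488%, loss ≈ 21836 × 1.488/100 ≈ 325.
Year 2008: gap = -1.6 × (7.74 - 4.91) = -4.528%, loss ≈ 21836 × 4.528/100 ≈ 989.
Year 2009: gap = -1.6 × (8.18 - 4.91) = -5.232%, loss ≈ 21836 × 5.232/100 ≈ 1142.
Total lost output = 1020 + 636 + 325 + 989 + 1142 = 4112 billion.

$4,112 billion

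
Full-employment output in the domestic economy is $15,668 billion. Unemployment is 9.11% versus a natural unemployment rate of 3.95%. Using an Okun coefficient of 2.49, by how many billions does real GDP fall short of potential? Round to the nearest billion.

Output gap = -2.49 × (9.11 - 3.95) = -2.49 × 5.16 = -12.8484%.
Actual GDP ≈ 15668 × 0.871516 ≈ 13655 billion, so the shortfall is 15668 - 13655 = 2013 billion.

$2,013 billion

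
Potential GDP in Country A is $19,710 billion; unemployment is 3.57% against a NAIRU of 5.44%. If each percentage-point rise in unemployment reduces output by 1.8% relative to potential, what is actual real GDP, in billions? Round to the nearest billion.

$20,373 billion

Unemployment gap = 3.57 - 5.44 = -1.87 points, so the output gap is -1.8 × (-1.87) = 3.366%.
Actual GDP = 19710 × (1 + 3.366/100) = 19710 × 1.03366 ≈ 20373 billion.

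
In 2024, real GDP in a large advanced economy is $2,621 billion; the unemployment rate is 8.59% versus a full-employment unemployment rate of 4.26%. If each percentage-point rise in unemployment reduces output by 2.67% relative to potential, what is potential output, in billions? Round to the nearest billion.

$2,964 billion

Unemployment gap = 8.59 - 4.26 = 4.33 points, so output gap = -2.67 × 4.33 = -11.5611%.
Since Y = Y* × (1 + gap/100), Y* = 2621/0.884389 ≈ 2964 billion.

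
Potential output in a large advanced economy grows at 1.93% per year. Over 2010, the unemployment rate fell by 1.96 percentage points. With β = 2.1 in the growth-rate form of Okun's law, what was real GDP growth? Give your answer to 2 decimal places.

6.05%

Growth-rate Okun's law: g_Y = g_Y* - β × Δu.
g_Y = 1.93 - 2.1 × (-1.96) = 1.93 + 4.116 = 6.046%, i.e. 6.05% to 2 d.p.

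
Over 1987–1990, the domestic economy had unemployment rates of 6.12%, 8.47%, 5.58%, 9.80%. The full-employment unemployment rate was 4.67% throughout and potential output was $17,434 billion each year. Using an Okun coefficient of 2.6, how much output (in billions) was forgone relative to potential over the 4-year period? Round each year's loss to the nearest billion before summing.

Year 1987: gap = -2.6 × (6.12 - 4.67) = -3.77%, loss ≈ 17434 × 3.77/100 ≈ 657.
Year 1988: gap = -2.6 × (8.47 - 4.67) = -9.88%, loss ≈ 17434 × 9.88/100 ≈ 1722.
Year 1989: gap = -2.6 × (5.58 - 4.67) = -2.366%, loss ≈ 17434 × 2.366/100 ≈ 412.
Year 1990: gap = -2.6 × (9.8 - 4.67) = -13.338%, loss ≈ 17434 × 13.338/100 ≈ 2325.
Total lost output = 657 + 1722 + 412 + 2325 = 5116 billion.

$5,116 billion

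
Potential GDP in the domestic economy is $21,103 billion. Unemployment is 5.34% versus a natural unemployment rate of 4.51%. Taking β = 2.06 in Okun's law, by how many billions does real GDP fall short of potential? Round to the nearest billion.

Output gap = -2.06 × (5.34 - 4.51) = -2.06 × 0.83 = -1.7098%.
Actual GDP ≈ 21103 × 0.982902 ≈ 20742 billion, so the shortfall is 21103 - 20742 = 361 billion.

$361 billion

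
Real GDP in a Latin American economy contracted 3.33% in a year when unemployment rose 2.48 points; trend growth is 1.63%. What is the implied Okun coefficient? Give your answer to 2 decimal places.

β ≈ 2.00

Growth form: g_Y = g_Y* - β × Δu, so β = (g_Y* - g_Y)/Δu.
β = (1.63 + 3.33)/2.48 = 4.96/2.48 = 2.00.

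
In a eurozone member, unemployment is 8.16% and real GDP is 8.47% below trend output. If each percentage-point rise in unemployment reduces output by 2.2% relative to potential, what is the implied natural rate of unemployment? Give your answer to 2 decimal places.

4.31%

From Okun's law, u - u* = -(output gap)/β = -(-8.47)/2.2 = 3.85 points.
So u* = 8.16 - 3.85 = 4.31%.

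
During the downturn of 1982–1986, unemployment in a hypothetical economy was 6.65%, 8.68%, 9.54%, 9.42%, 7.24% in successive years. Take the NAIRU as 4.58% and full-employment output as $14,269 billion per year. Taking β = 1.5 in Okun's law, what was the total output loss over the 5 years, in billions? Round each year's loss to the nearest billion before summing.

Year 1982: gap = -1.5 × (6.65 - 4.58) = -3.105%, loss ≈ 14269 × 3.105/100 ≈ 443.
Year 1983: gap = -1.5 × (8.68 - 4.58) = -6.15%, loss ≈ 14269 × 6.15/100 ≈ 878.
Year 1984: gap = -1.5 × (9.54 - 4.58) = -7.44%, loss ≈ 14269 × 7.44/100 ≈ 1062.
Year 1985: gap = -1.5 × (9.42 - 4.58) = -7.26%, loss ≈ 14269 × 7.26/100 ≈ 1036.
Year 1986: gap = -1.5 × (7.24 - 4.58) = -3.99%, loss ≈ 14269 × 3.99/100 ≈ 569.
Total lost output = 443 + 878 + 1062 + 1036 + 569 = 3988 billion.

$3,988 billion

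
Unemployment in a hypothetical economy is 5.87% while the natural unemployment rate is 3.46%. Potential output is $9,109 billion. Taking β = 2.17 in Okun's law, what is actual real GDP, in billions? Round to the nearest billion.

Unemployment gap = 5.87 - 3.46 = 2.41 points, so the output gap is -2.17 × 2.41 = -5.2297%.
Actual GDP = 9109 × (1 - 5.2297/100) = 9109 × 0.947703 ≈ 8633 billion.

$8,633 billion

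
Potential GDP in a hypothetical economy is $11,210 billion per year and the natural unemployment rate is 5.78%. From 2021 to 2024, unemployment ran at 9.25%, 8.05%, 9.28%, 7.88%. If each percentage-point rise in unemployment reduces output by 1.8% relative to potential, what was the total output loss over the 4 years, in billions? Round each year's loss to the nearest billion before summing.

$2,288 billion

Year 2021: gap = -1.8 × (9.25 - 5.78) = -6.246%, loss ≈ 11210 × 6.246/100 ≈ 700.
Year 2022: gap = -1.8 × (8.05 - 5.78) = -4.086%, loss ≈ 11210 × 4.086/100 ≈ 458.
Year 2023: gap = -1.8 × (9.28 - 5.78) = -6.3%, loss ≈ 11210 × 6.3/100 ≈ 706.
Year 2024: gap = -1.8 × (7.88 - 5.78) = -3.78%, loss ≈ 11210 × 3.78/100 ≈ 424.
Total lost output = 700 + 458 + 706 + 424 = 2288 billion.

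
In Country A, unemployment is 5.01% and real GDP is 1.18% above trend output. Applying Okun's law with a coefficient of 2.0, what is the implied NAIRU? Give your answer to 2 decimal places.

From Okun's law, u - u* = -(output gap)/β = -(1.18)/2.0 = -0.59 points.
So u* = 5.01 + 0.59 = 5.60%.

5.60%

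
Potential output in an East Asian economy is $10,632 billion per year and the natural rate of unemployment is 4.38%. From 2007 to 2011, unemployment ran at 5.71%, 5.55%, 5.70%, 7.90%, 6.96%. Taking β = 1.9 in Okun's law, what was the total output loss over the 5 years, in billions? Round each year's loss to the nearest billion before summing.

$2,004 billion

Year 2007: gap = -1.9 × (5.71 - 4.38) = -2.527%, loss ≈ 10632 × 2.527/100 ≈ 269.
Year 2008: gap = -1.9 × (5.55 - 4.38) = -2.223%, loss ≈ 10632 × 2.223/100 ≈ 236.
Year 2009: gap = -1.9 × (5.7 - 4.38) = -2.508%, loss ≈ 10632 × 2.508/100 ≈ 267.
Year 2010: gap = -1.9 × (7.9 - 4.38) = -6.688%, loss ≈ 10632 × 6.688/100 ≈ 711.
Year 2011: gap = -1.9 × (6.96 - 4.38) = -4.902%, loss ≈ 10632 × 4.902/100 ≈ 521.
Total lost output = 269 + 236 + 267 + 711 + 521 = 2004 billion.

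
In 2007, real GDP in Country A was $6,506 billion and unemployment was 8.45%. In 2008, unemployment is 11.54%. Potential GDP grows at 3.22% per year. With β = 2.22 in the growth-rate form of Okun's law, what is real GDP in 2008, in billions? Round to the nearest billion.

Δu = 11.54 - 8.45 = 3.09 points.
Okun's law (growth form): g_Y = g_Y* - β × Δu = 3.22 - 2.22 × (3.09) = 3.22 - 6.8598 = -3.6398%.
Real GDP in the next year = 6506 × (1 - 3.6398/100) = 6506 × 0.963602 ≈ 6269 billion.

$6,269 billion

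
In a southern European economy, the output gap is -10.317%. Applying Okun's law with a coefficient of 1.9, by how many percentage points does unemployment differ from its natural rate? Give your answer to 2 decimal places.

5.43 percentage points

Okun's law: output gap = -β × (u - u*), so u - u* = -(output gap)/β.
u - u* = -(-10.317)/1.9 = 5.43 percentage points.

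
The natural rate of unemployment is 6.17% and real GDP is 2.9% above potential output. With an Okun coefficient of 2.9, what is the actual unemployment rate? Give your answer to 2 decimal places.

5.17%

From Okun's law, u - u* = -(output gap)/β = -(2.9)/2.9 = -1 point.
So u = 6.17 - 1 = 5.17%.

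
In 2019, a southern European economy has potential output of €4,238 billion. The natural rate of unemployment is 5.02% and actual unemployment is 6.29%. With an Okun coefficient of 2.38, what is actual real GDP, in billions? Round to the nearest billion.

€4,110 billion

Unemployment gap = 6.29 - 5.02 = 1.27 points, so the output gap is -2.38 × 1.27 = -3.0226%.
Actual GDP = 4238 × (1 - 3.0226/100) = 4238 × 0.969774 ≈ 4110 billion.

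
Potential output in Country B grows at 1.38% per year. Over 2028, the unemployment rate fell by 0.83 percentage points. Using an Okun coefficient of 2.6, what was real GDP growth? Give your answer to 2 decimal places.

3.54%

Growth-rate Okun's law: g_Y = g_Y* - β × Δu.
g_Y = 1.38 - 2.6 × (-0.83) = 1.38 + 2.158 = 3.538%, i.e. 3.54% to 2 d.p.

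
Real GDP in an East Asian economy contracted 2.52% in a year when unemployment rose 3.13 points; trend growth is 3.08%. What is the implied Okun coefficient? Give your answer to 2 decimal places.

β ≈ 1.79

Growth form: g_Y = g_Y* - β × Δu, so β = (g_Y* - g_Y)/Δu.
β = (3.08 + 2.52)/3.13 = 5.6/3.13 = 1.79.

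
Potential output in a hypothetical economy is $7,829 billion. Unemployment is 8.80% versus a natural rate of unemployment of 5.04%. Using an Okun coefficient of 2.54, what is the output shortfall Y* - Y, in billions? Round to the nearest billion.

Output gap = -2.54 × (8.8 - 5.04) = -2.54 × 3.76 = -9.5504%.
Actual GDP ≈ 7829 × 0.904496 ≈ 7081 billion, so the shortfall is 7829 - 7081 = 748 billion.

$748 billion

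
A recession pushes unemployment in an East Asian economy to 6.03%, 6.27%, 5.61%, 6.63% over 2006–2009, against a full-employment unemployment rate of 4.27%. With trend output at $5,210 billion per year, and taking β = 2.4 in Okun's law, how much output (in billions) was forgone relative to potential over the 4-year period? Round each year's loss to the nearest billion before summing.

$933 billion

Year 2006: gap = -2.4 × (6.03 - 4.27) = -4.224%, loss ≈ 5210 × 4.224/100 ≈ 220.
Year 2007: gap = -2.4 × (6.27 - 4.27) = -4.8%, loss ≈ 5210 × 4.8/100 ≈ 250.
Year 2008: gap = -2.4 × (5.61 - 4.27) = -3.216%, loss ≈ 5210 × 3.216/100 ≈ 168.
Year 2009: gap = -2.4 × (6.63 - 4.27) = -5.664%, loss ≈ 5210 × 5.664/100 ≈ 295.
Total lost output = 220 + 250 + 168 + 295 = 933 billion.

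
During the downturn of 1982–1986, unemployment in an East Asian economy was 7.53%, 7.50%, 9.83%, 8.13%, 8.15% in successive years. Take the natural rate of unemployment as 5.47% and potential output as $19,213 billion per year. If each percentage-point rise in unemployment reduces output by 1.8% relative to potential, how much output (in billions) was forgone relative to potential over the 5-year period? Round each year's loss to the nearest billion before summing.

Year 1982: gap = -1.8 × (7.53 - 5.47) = -3.708%, loss ≈ 19213 × 3.708/100 ≈ 712.
Year 1983: gap = -1.8 × (7.5 - 5.47) = -3.654%, loss ≈ 19213 × 3.654/100 ≈ 702.
Year 1984: gap = -1.8 × (9.83 - 5.47) = -7.848%, loss ≈ 19213 × 7.848/100 ≈ 1508.
Year 1985: gap = -1.8 × (8.13 - 5.47) = -4.788%, loss ≈ 19213 × 4.788/100 ≈ 920.
Year 1986: gap = -1.8 × (8.15 - 5.47) = -4.824%, loss ≈ 19213 × 4.824/100 ≈ 927.
Total lost output = 712 + 702 + 1508 + 920 + 927 = 4769 billion.

$4,769 billion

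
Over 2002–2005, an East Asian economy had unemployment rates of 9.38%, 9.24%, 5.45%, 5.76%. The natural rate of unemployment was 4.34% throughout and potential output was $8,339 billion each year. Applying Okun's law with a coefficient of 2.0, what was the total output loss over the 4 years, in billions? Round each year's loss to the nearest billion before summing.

$2,080 billion

Year 2002: gap = -2.0 × (9.38 - 4.34) = -10.08%, loss ≈ 8339 × 10.08/100 ≈ 841.
Year 2003: gap = -2.0 × (9.24 - 4.34) = -9.8%, loss ≈ 8339 × 9.8/100 ≈ 817.
Year 2004: gap = -2.0 × (5.45 - 4.34) = -2.22%, loss ≈ 8339 × 2.22/100 ≈ 185.
Year 2005: gap = -2.0 × (5.76 - 4.34) = -2.84%, loss ≈ 8339 × 2.84/100 ≈ 237.
Total lost output = 841 + 817 + 185 + 237 = 2080 billion.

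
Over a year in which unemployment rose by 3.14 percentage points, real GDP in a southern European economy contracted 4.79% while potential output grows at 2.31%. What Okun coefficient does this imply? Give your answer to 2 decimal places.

β ≈ 2.26

Growth form: g_Y = g_Y* - β × Δu, so β = (g_Y* - g_Y)/Δu.
β = (2.31 + 4.79)/3.14 = 7.1/3.14 = 2.26.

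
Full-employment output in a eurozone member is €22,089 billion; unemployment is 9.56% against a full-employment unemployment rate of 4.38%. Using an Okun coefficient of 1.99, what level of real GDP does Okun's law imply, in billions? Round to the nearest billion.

Unemployment gap = 9.56 - 4.38 = 5.18 points, so the output gap is -1.99 × 5.18 = -10.3082%.
Actual GDP = 22089 × (1 - 10.3082/100) = 22089 × 0.896918 ≈ 19812 billion.

€19,812 billion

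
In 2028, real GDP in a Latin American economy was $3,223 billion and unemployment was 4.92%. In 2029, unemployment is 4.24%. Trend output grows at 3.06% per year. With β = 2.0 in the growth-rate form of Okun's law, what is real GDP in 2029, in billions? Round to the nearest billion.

Δu = 4.24 - 4.92 = -0.68 points.
Okun's law (growth form): g_Y = g_Y* - β × Δu = 3.06 - 2.0 × (-0.68) = 3.06 + 1.36 = 4.42%.
Real GDP in the next year = 3223 × (1 + 4.42/100) = 3223 × 1.0442 ≈ 3365 billion.

$3,365 billion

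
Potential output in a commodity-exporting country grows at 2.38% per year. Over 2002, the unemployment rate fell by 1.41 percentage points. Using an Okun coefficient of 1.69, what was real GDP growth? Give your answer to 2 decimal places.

4.76%

Growth-rate Okun's law: g_Y = g_Y* - β × Δu.
g_Y = 2.38 - 1.69 × (-1.41) = 2.38 + 2.3829 = 4.7629%, i.e. 4.76% to 2 d.p.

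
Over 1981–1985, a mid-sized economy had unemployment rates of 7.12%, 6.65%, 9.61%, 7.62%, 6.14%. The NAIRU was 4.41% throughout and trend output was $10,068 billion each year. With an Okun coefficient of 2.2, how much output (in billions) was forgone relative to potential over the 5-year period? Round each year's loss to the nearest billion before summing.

$3,342 billion

Year 1981: gap = -2.2 × (7.12 - 4.41) = -5.962%, loss ≈ 10068 × 5.962/100 ≈ 600.
Year 1982: gap = -2.2 × (6.65 - 4.41) = -4.928%, loss ≈ 10068 × 4.928/100 ≈ 496.
Year 1983: gap = -2.2 × (9.61 - 4.41) = -11.44%, loss ≈ 10068 × 11.44/100 ≈ 1152.
Year 1984: gap = -2.2 × (7.62 - 4.41) = -7.062%, loss ≈ 10068 × 7.062/100 ≈ 711.
Year 1985: gap = -2.2 × (6.14 - 4.41) = -3.806%, loss ≈ 10068 × 3.806/100 ≈ 383.
Total lost output = 600 + 496 + 1152 + 711 + 383 = 3342 billion.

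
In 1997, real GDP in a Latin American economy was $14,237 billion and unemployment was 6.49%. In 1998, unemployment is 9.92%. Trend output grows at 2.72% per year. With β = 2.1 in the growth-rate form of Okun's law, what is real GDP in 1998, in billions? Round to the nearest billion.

Δu = 9.92 - 6.49 = 3.43 points.
Okun's law (growth form): g_Y = g_Y* - β × Δu = 2.72 - 2.1 × (3.43) = 2.72 - 7.203 = -4.483%.
Real GDP in the next year = 14237 × (1 - 4.483/100) = 14237 × 0.95517 ≈ 13599 billion.

$13,599 billion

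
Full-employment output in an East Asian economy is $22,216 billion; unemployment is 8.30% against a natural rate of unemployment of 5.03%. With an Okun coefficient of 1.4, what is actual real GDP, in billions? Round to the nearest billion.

Unemployment gap = 8.3 - 5.03 = 3.27 points, so the output gap is -1.4 × 3.27 = -4.578%.
Actual GDP = 22216 × (1 - 4.578/100) = 22216 × 0.95422 ≈ 21199 billion.

$21,199 billion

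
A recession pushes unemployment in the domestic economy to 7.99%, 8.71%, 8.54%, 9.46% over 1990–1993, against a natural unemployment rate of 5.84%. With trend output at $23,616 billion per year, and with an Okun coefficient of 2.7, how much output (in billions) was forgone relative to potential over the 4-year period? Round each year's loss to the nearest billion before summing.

$7,231 billion

Year 1990: gap = -2.7 × (7.99 - 5.84) = -5.805%, loss ≈ 23616 × 5.805/100 ≈ 1371.
Year 1991: gap = -2.7 × (8.71 - 5.84) = -7.749%, loss ≈ 23616 × 7.749/100 ≈ 1830.
Year 1992: gap = -2.7 × (8.54 - 5.84) = -7.29%, loss ≈ 23616 × 7.29/100 ≈ 1722.
Year 1993: gap = -2.7 × (9.46 - 5.84) = -9.774%, loss ≈ 23616 × 9.774/100 ≈ 2308.
Total lost output = 1371 + 1830 + 1722 + 2308 = 7231 billion.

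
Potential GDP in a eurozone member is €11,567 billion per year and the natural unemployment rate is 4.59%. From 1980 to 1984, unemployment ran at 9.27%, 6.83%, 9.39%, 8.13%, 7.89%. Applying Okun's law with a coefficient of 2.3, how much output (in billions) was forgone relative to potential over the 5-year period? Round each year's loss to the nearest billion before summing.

€4,938 billion

Year 1980: gap = -2.3 × (9.27 - 4.59) = -10.764%, loss ≈ 11567 × 10.764/100 ≈ 1245.
Year 1981: gap = -2.3 × (6.83 - 4.59) = -5.152%, loss ≈ 11567 × 5.152/100 ≈ 596.
Year 1982: gap = -2.3 × (9.39 - 4.59) = -11.04%, loss ≈ 11567 × 11.04/100 ≈ 1277.
Year 1983: gap = -2.3 × (8.13 - 4.59) = -8.142%, loss ≈ 11567 × 8.142/100 ≈ 942.
Year 1984: gap = -2.3 × (7.89 - 4.59) = -7.59%, loss ≈ 11567 × 7.59/100 ≈ 878.
Total lost output = 1245 + 596 + 1277 + 942 + 878 = 4938 billion.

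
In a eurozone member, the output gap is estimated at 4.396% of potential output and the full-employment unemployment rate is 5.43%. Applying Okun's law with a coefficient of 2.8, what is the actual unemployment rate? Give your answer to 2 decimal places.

From Okun's law, u - u* = -(output gap)/β = -(4.396)/2.8 = -1.57 points.
So u = 5.43 - 1.57 = 3.86%.

3.86%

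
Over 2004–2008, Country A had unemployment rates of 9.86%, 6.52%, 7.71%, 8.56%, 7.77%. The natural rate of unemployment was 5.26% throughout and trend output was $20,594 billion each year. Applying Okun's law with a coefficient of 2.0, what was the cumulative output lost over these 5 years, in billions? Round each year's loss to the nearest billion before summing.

Year 2004: gap = -2.0 × (9.86 - 5.26) = -9.2%, loss ≈ 20594 × 9.2/100 ≈ 1895.
Year 2005: gap = -2.0 × (6.52 - 5.26) = -2.52%, loss ≈ 20594 × 2.52/100 ≈ 519.
Year 2006: gap = -2.0 × (7.71 - 5.26) = -4.9%, loss ≈ 20594 × 4.9/100 ≈ 1009.
Year 2007: gap = -2.0 × (8.56 - 5.26) = -6.6%, loss ≈ 20594 × 6.6/100 ≈ 1359.
Year 2008: gap = -2.0 × (7.77 - 5.26) = -5.02%, loss ≈ 20594 × 5.02/100 ≈ 1034.
Total lost output = 1895 + 519 + 1009 + 1359 + 1034 = 5816 billion.

$5,816 billion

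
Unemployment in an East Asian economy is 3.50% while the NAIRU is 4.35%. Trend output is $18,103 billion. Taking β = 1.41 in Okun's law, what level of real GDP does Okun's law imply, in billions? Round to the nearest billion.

Unemployment gap = 3.5 - 4.35 = -0.85 points, so the output gap is -1.41 × (-0.85) = 1.1985%.
Actual GDP = 18103 × (1 + 1.1985/100) = 18103 × 1.011985 ≈ 18320 billion.

$18,320 billion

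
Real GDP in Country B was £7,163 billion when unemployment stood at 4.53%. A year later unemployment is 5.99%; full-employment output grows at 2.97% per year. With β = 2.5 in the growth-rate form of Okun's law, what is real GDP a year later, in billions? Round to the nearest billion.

£7,114 billion

Δu = 5.99 - 4.53 = 1.46 points.
Okun's law (growth form): g_Y = g_Y* - β × Δu = 2.97 - 2.5 × (1.46) = 2.97 - 3.65 = -0.68%.
Real GDP in the next year = 7163 × (1 - 0.68/100) = 7163 × 0.9932 ≈ 7114 billion.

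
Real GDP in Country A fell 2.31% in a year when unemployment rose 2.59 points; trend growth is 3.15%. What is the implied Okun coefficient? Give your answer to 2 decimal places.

β ≈ 2.11

Growth form: g_Y = g_Y* - β × Δu, so β = (g_Y* - g_Y)/Δu.
β = (3.15 + 2.31)/2.59 = 5.46/2.59 = 2.11.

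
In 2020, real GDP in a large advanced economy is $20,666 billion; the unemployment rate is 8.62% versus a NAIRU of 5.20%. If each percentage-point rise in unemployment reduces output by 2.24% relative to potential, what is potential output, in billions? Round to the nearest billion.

Unemployment gap = 8.62 - 5.2 = 3.42 points, so output gap = -2.24 × 3.42 = -7.6608%.
Since Y = Y* × (1 + gap/100), Y* = 20666/0.923392 ≈ 22381 billion.

$22,381 billion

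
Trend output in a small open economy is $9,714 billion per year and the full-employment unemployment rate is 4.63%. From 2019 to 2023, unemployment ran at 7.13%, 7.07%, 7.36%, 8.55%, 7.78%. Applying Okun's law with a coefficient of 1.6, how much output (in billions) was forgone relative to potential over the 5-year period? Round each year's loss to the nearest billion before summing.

Year 2019: gap = -1.6 × (7.13 - 4.63) = -4%, loss ≈ 9714 × 4/100 ≈ 389.
Year 2020: gap = -1.6 × (7.07 - 4.63) = -3.904%, loss ≈ 9714 × 3.904/100 ≈ 379.
Year 2021: gap = -1.6 × (7.36 - 4.63) = -4.368%, loss ≈ 9714 × 4.368/100 ≈ 424.
Year 2022: gap = -1.6 × (8.55 - 4.63) = -6.272%, loss ≈ 9714 × 6.272/100 ≈ 609.
Year 2023: gap = -1.6 × (7.78 - 4.63) = -5.04%, loss ≈ 9714 × 5.04/100 ≈ 490.
Total lost output = 389 + 379 + 424 + 609 + 490 = 2291 billion.

$2,291 billion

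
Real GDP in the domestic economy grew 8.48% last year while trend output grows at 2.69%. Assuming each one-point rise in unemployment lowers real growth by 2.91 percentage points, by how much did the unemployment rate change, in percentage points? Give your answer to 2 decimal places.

Growth-rate Okun's law: g_Y = g_Y* - β × Δu, so Δu = (g_Y* - g_Y)/β.
Δu = (2.69 - 8.48)/2.91 = -5.79/2.91 = -1.99 percentage points.

-1.99 percentage points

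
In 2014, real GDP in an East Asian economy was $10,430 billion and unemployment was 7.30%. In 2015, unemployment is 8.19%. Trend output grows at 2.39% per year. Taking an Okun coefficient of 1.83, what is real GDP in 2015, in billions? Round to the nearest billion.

Δu = 8.19 - 7.3 = 0.89 points.
Okun's law (growth form): g_Y = g_Y* - β × Δu = 2.39 - 1.83 × (0.89) = 2.39 - 1.6287 = 0.7613%.
Real GDP in the next year = 10430 × (1 + 0.7613/100) = 10430 × 1.007613 ≈ 10509 billion.

$10,509 billion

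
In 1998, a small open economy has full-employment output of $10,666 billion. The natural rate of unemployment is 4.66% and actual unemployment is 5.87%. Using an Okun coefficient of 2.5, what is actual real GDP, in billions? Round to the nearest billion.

Unemployment gap = 5.87 - 4.66 = 1.21 points, so the output gap is -2.5 × 1.21 = -3.025%.
Actual GDP = 10666 × (1 - 3.025/100) = 10666 × 0.96975 ≈ 10343 billion.

$10,343 billion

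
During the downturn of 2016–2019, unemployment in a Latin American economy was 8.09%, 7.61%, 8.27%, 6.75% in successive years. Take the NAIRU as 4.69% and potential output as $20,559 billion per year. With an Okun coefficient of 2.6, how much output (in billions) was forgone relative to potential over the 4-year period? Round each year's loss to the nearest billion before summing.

Year 2016: gap = -2.6 × (8.09 - 4.69) = -8.84%, loss ≈ 20559 × 8.84/100 ≈ 1817.
Year 2017: gap = -2.6 × (7.61 - 4.69) = -7.592%, loss ≈ 20559 × 7.592/100 ≈ 1561.
Year 2018: gap = -2.6 × (8.27 - 4.69) = -9.308%, loss ≈ 20559 × 9.308/100 ≈ 1914.
Year 2019: gap = -2.6 × (6.75 - 4.69) = -5.356%, loss ≈ 20559 × 5.356/100 ≈ 1101.
Total lost output = 1817 + 1561 + 1914 + 1101 = 6393 billion.

$6,393 billion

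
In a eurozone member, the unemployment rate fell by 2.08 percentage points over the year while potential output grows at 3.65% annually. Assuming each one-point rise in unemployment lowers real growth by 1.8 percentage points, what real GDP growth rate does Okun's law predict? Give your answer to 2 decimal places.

7.39%

Growth-rate Okun's law: g_Y = g_Y* - β × Δu.
g_Y = 3.65 - 1.8 × (-2.08) = 3.65 + 3.744 = 7.394%, i.e. 7.39% to 2 d.p.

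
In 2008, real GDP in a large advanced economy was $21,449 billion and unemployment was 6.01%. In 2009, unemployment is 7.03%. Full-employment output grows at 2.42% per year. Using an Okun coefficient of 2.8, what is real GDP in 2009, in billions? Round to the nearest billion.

$21,355 billion

Δu = 7.03 - 6.01 = 1.02 points.
Okun's law (growth form): g_Y = g_Y* - β × Δu = 2.42 - 2.8 × (1.02) = 2.42 - 2.856 = -0.436%.
Real GDP in the next year = 21449 × (1 - 0.436/100) = 21449 × 0.99564 ≈ 21355 billion.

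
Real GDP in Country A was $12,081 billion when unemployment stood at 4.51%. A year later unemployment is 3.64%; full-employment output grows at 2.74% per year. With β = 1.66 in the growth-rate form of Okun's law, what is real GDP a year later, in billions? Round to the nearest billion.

Δu = 3.64 - 4.51 = -0.87 points.
Okun's law (growth form): g_Y = g_Y* - β × Δu = 2.74 - 1.66 × (-0.87) = 2.74 + 1.4442 = 4.1842%.
Real GDP in the next year = 12081 × (1 + 4.1842/100) = 12081 × 1.041842 ≈ 12586 billion.

$12,586 billion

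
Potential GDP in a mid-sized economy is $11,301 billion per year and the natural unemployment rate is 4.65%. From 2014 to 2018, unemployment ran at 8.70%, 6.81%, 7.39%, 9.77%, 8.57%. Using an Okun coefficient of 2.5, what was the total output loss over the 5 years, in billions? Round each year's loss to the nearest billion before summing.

$5,082 billion

Year 2014: gap = -2.5 × (8.7 - 4.65) = -10.125%, loss ≈ 11301 × 10.125/100 ≈ 1144.
Year 2015: gap = -2.5 × (6.81 - 4.65) = -5.4%, loss ≈ 11301 × 5.4/100 ≈ 610.
Year 2016: gap = -2.5 × (7.39 - 4.65) = -6.85%, loss ≈ 11301 × 6.85/100 ≈ 774.
Year 2017: gap = -2.5 × (9.77 - 4.65) = -12.8%, loss ≈ 11301 × 12.8/100 ≈ 1447.
Year 2018: gap = -2.5 × (8.57 - 4.65) = -9.8%, loss ≈ 11301 × 9.8/100 ≈ 1107.
Total lost output = 1144 + 610 + 774 + 1447 + 1107 = 5082 billion.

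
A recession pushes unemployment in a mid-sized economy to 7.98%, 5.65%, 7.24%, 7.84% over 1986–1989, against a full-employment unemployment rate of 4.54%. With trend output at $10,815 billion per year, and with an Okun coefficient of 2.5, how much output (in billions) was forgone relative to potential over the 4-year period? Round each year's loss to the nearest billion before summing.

$2,852 billion

Year 1986: gap = -2.5 × (7.98 - 4.54) = -8.6%, loss ≈ 10815 × 8.6/100 ≈ 930.
Year 1987: gap = -2.5 × (5.65 - 4.54) = -2.775%, loss ≈ 10815 × 2.775/100 ≈ 300.
Year 1988: gap = -2.5 × (7.24 - 4.54) = -6.75%, loss ≈ 10815 × 6.75/100 ≈ 730.
Year 1989: gap = -2.5 × (7.84 - 4.54) = -8.25%, loss ≈ 10815 × 8.25/100 ≈ 892.
Total lost output = 930 + 300 + 730 + 892 = 2852 billion.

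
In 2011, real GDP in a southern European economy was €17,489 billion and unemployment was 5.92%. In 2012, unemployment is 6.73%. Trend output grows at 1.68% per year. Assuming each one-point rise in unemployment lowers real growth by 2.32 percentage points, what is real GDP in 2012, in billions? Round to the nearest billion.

€17,454 billion

Δu = 6.73 - 5.92 = 0.81 points.
Okun's law (growth form): g_Y = g_Y* - β × Δu = 1.68 - 2.32 × (0.81) = 1.68 - 1.8792 = -0.1992%.
Real GDP in the next year = 17489 × (1 - 0.1992/100) = 17489 × 0.998008 ≈ 17454 billion.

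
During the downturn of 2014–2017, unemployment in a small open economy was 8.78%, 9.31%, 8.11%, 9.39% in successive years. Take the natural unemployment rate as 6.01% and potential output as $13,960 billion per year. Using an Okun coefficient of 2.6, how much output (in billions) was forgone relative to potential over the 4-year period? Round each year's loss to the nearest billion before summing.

$4,192 billion

Year 2014: gap = -2.6 × (8.78 - 6.01) = -7.202%, loss ≈ 13960 × 7.202/100 ≈ 1005.
Year 2015: gap = -2.6 × (9.31 - 6.01) = -8.58%, loss ≈ 13960 × 8.58/100 ≈ 1198.
Year 2016: gap = -2.6 × (8.11 - 6.01) = -5.46%, loss ≈ 13960 × 5.46/100 ≈ 762.
Year 2017: gap = -2.6 × (9.39 - 6.01) = -8.788%, loss ≈ 13960 × 8.788/100 ≈ 1227.
Total lost output = 1005 + 1198 + 762 + 1227 = 4192 billion.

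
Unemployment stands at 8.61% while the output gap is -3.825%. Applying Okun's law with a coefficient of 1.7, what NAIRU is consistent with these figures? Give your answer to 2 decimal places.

From Okun's law, u - u* = -(output gap)/β = -(-3.825)/1.7 = 2.25 points.
So u* = 8.61 - 2.25 = 6.36%.

6.36%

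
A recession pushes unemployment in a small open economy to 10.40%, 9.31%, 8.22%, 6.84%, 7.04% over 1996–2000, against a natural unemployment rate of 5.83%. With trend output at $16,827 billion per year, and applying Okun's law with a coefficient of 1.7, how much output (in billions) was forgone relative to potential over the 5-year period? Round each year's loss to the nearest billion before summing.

Year 1996: gap = -1.7 × (10.4 - 5.83) = -7.769%, loss ≈ 16827 × 7.769/100 ≈ 1307.
Year 1997: gap = -1.7 × (9.31 - 5.83) = -5.916%, loss ≈ 16827 × 5.916/100 ≈ 995.
Year 1998: gap = -1.7 × (8.22 - 5.83) = -4.063%, loss ≈ 16827 × 4.063/100 ≈ 684.
Year 1999: gap = -1.7 × (6.84 - 5.83) = -1.717%, loss ≈ 16827 × 1.717/100 ≈ 289.
Year 2000: gap = -1.7 × (7.04 - 5.83) = -2.057%, loss ≈ 16827 × 2.057/100 ≈ 346.
Total lost output = 1307 + 995 + 684 + 289 + 346 = 3621 billion.

$3,621 billion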